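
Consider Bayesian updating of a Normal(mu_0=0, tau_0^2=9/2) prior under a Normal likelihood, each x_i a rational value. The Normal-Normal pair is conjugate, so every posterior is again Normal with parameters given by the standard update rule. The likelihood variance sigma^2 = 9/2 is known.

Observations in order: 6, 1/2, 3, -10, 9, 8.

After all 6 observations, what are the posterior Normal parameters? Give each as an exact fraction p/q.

obs 1: x=6 → posterior Normal(3, 9/4)
obs 2: x=1/2 → posterior Normal(13/6, 3/2)
obs 3: x=3 → posterior Normal(19/8, 9/8)
obs 4: x=-10 → posterior Normal(-1/10, 9/10)
obs 5: x=9 → posterior Normal(17/12, 3/4)
obs 6: x=8 → posterior Normal(33/14, 9/14)

mu_0=33/14, tau_0^2=9/14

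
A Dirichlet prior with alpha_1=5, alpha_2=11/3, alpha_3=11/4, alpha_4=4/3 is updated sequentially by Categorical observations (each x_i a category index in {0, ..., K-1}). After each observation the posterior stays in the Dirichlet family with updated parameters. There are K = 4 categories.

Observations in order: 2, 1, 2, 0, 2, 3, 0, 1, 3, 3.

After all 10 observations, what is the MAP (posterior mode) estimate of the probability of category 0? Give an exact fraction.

8/25

obs 1: x=2 → posterior Dirichlet(5, 11/3, 15/4, 4/3)
obs 2: x=1 → posterior Dirichlet(5, 14/3, 15/4, 4/3)
obs 3: x=2 → posterior Dirichlet(5, 14/3, 19/4, 4/3)
obs 4: x=0 → posterior Dirichlet(6, 14/3, 19/4, 4/3)
obs 5: x=2 → posterior Dirichlet(6, 14/3, 23/4, 4/3)
obs 6: x=3 → posterior Dirichlet(6, 14/3, 23/4, 7/3)
obs 7: x=0 → posterior Dirichlet(7, 14/3, 23/4, 7/3)
obs 8: x=1 → posterior Dirichlet(7, 17/3, 23/4, 7/3)
obs 9: x=3 → posterior Dirichlet(7, 17/3, 23/4, 10/3)
obs 10: x=3 → posterior Dirichlet(7, 17/3, 23/4, 13/3)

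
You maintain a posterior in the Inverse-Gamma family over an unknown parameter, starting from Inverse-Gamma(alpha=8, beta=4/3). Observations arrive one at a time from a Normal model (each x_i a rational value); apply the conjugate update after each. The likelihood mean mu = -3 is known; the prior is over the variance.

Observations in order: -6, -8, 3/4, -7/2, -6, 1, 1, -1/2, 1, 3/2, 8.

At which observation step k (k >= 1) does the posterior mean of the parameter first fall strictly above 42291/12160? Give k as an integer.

obs 1: x=-6 → posterior Inverse-Gamma(17/2, 35/6)
obs 2: x=-8 → posterior Inverse-Gamma(9, 55/3)
obs 3: x=3/4 → posterior Inverse-Gamma(19/2, 2435/96)
obs 4: x=-7/2 → posterior Inverse-Gamma(10, 2447/96)
obs 5: x=-6 → posterior Inverse-Gamma(21/2, 2879/96)
obs 6: x=1 → posterior Inverse-Gamma(11, 3647/96)
obs 7: x=1 → posterior Inverse-Gamma(23/2, 4415/96)
obs 8: x=-1/2 → posterior Inverse-Gamma(12, 4715/96)
obs 9: x=1 → posterior Inverse-Gamma(25/2, 5483/96)
obs 10: x=3/2 → posterior Inverse-Gamma(13, 6455/96)
obs 11: x=8 → posterior Inverse-Gamma(27/2, 12263/96)

k = 6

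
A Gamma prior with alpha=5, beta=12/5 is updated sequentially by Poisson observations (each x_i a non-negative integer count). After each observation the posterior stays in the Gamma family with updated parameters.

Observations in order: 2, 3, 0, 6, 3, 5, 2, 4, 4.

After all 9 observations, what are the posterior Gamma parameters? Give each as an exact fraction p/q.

alpha=34, beta=57/5

obs 1: x=2 → posterior Gamma(7, 17/5)
obs 2: x=3 → posterior Gamma(10, 22/5)
obs 3: x=0 → posterior Gamma(10, 27/5)
obs 4: x=6 → posterior Gamma(16, 32/5)
obs 5: x=3 → posterior Gamma(19, 37/5)
obs 6: x=5 → posterior Gamma(24, 42/5)
obs 7: x=2 → posterior Gamma(26, 47/5)
obs 8: x=4 → posterior Gamma(30, 52/5)
obs 9: x=4 → posterior Gamma(34, 57/5)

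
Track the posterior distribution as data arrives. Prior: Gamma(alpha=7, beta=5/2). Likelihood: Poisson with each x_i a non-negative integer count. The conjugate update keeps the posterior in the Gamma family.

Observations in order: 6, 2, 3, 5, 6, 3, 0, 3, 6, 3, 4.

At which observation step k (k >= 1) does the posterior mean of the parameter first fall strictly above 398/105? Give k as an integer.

k = 5

obs 1: x=6 → posterior Gamma(13, 7/2)
obs 2: x=2 → posterior Gamma(15, 9/2)
obs 3: x=3 → posterior Gamma(18, 11/2)
obs 4: x=5 → posterior Gamma(23, 13/2)
obs 5: x=6 → posterior Gamma(29, 15/2)
obs 6: x=3 → posterior Gamma(32, 17/2)
obs 7: x=0 → posterior Gamma(32, 19/2)
obs 8: x=3 → posterior Gamma(35, 21/2)
obs 9: x=6 → posterior Gamma(41, 23/2)
obs 10: x=3 → posterior Gamma(44, 25/2)
obs 11: x=4 → posterior Gamma(48, 27/2)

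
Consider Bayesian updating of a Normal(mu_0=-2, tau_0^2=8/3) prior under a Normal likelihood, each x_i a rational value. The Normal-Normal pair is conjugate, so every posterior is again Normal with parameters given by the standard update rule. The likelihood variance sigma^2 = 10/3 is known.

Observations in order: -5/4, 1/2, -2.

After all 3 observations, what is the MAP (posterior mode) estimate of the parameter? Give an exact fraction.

obs 1: x=-5/4 → posterior Normal(-5/3, 40/27)
obs 2: x=1/2 → posterior Normal(-1, 40/39)
obs 3: x=-2 → posterior Normal(-21/17, 40/51)

-21/17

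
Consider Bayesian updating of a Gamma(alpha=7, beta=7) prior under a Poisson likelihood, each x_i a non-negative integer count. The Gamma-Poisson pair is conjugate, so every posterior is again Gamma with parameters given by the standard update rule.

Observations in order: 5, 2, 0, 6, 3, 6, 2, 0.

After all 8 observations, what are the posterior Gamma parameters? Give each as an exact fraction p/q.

alpha=31, beta=15

obs 1: x=5 → posterior Gamma(12, 8)
obs 2: x=2 → posterior Gamma(14, 9)
obs 3: x=0 → posterior Gamma(14, 10)
obs 4: x=6 → posterior Gamma(20, 11)
obs 5: x=3 → posterior Gamma(23, 12)
obs 6: x=6 → posterior Gamma(29, 13)
obs 7: x=2 → posterior Gamma(31, 14)
obs 8: x=0 → posterior Gamma(31, 15)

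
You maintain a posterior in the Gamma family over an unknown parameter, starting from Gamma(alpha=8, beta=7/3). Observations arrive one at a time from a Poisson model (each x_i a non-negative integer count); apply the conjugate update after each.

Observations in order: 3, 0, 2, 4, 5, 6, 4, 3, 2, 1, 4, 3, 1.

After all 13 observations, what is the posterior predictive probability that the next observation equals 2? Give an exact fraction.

298489089160427493990095358957893431167039112205972163561924196750218575304720384/1347137238494276547832006567721872890819326613454654477690085519113574118965817601

obs 1: x=3 → posterior Gamma(11, 10/3)
obs 2: x=0 → posterior Gamma(11, 13/3)
obs 3: x=2 → posterior Gamma(13, 16/3)
obs 4: x=4 → posterior Gamma(17, 19/3)
obs 5: x=5 → posterior Gamma(22, 22/3)
obs 6: x=6 → posterior Gamma(28, 25/3)
obs 7: x=4 → posterior Gamma(32, 28/3)
obs 8: x=3 → posterior Gamma(35, 31/3)
obs 9: x=2 → posterior Gamma(37, 34/3)
obs 10: x=1 → posterior Gamma(38, 37/3)
obs 11: x=4 → posterior Gamma(42, 40/3)
obs 12: x=3 → posterior Gamma(45, 43/3)
obs 13: x=1 → posterior Gamma(46, 46/3)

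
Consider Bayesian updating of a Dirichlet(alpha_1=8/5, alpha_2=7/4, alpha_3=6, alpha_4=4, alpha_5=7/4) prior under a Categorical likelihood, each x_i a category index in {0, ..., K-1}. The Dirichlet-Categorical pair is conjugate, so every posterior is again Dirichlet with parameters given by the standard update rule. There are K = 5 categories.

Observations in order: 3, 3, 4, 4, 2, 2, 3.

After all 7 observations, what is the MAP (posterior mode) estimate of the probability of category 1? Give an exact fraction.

5/114

obs 1: x=3 → posterior Dirichlet(8/5, 7/4, 6, 5, 7/4)
obs 2: x=3 → posterior Dirichlet(8/5, 7/4, 6, 6, 7/4)
obs 3: x=4 → posterior Dirichlet(8/5, 7/4, 6, 6, 11/4)
obs 4: x=4 → posterior Dirichlet(8/5, 7/4, 6, 6, 15/4)
obs 5: x=2 → posterior Dirichlet(8/5, 7/4, 7, 6, 15/4)
obs 6: x=2 → posterior Dirichlet(8/5, 7/4, 8, 6, 15/4)
obs 7: x=3 → posterior Dirichlet(8/5, 7/4, 8, 7, 15/4)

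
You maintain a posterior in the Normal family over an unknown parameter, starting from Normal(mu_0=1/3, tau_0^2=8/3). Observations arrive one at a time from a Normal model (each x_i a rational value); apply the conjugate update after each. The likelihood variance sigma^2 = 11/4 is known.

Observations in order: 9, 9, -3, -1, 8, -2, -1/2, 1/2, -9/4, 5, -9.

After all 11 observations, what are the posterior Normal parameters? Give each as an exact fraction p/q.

obs 1: x=9 → posterior Normal(23/5, 88/65)
obs 2: x=9 → posterior Normal(587/97, 88/97)
obs 3: x=-3 → posterior Normal(491/129, 88/129)
obs 4: x=-1 → posterior Normal(459/161, 88/161)
obs 5: x=8 → posterior Normal(715/193, 88/193)
obs 6: x=-2 → posterior Normal(217/75, 88/225)
obs 7: x=-1/2 → posterior Normal(635/257, 88/257)
obs 8: x=1/2 → posterior Normal(651/289, 88/289)
obs 9: x=-9/4 → posterior Normal(193/107, 88/321)
obs 10: x=5 → posterior Normal(739/353, 88/353)
obs 11: x=-9 → posterior Normal(41/35, 8/35)

mu_0=41/35, tau_0^2=8/35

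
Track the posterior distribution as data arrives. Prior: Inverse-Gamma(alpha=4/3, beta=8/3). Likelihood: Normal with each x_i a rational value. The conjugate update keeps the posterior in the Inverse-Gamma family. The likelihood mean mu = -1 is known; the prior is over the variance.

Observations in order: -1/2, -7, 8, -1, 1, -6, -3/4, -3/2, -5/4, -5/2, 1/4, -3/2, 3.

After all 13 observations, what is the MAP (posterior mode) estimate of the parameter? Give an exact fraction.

8257/848

obs 1: x=-1/2 → posterior Inverse-Gamma(11/6, 67/24)
obs 2: x=-7 → posterior Inverse-Gamma(7/3, 499/24)
obs 3: x=8 → posterior Inverse-Gamma(17/6, 1471/24)
obs 4: x=-1 → posterior Inverse-Gamma(10/3, 1471/24)
obs 5: x=1 → posterior Inverse-Gamma(23/6, 1519/24)
obs 6: x=-6 → posterior Inverse-Gamma(13/3, 1819/24)
obs 7: x=-3/4 → posterior Inverse-Gamma(29/6, 7279/96)
obs 8: x=-3/2 → posterior Inverse-Gamma(16/3, 7291/96)
obs 9: x=-5/4 → posterior Inverse-Gamma(35/6, 3647/48)
obs 10: x=-5/2 → posterior Inverse-Gamma(19/3, 3701/48)
obs 11: x=1/4 → posterior Inverse-Gamma(41/6, 7477/96)
obs 12: x=-3/2 → posterior Inverse-Gamma(22/3, 7489/96)
obs 13: x=3 → posterior Inverse-Gamma(47/6, 8257/96)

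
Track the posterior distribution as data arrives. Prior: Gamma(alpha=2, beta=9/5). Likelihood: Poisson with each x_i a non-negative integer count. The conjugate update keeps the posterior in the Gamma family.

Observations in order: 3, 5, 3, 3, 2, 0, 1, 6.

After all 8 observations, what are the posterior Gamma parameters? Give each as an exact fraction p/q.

alpha=25, beta=49/5

obs 1: x=3 → posterior Gamma(5, 14/5)
obs 2: x=5 → posterior Gamma(10, 19/5)
obs 3: x=3 → posterior Gamma(13, 24/5)
obs 4: x=3 → posterior Gamma(16, 29/5)
obs 5: x=2 → posterior Gamma(18, 34/5)
obs 6: x=0 → posterior Gamma(18, 39/5)
obs 7: x=1 → posterior Gamma(19, 44/5)
obs 8: x=6 → posterior Gamma(25, 49/5)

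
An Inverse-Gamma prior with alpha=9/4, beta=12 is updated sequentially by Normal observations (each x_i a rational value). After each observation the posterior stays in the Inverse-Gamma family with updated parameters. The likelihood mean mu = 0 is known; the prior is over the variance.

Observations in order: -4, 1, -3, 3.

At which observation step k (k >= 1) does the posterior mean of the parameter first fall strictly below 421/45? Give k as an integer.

k = 2

obs 1: x=-4 → posterior Inverse-Gamma(11/4, 20)
obs 2: x=1 → posterior Inverse-Gamma(13/4, 41/2)
obs 3: x=-3 → posterior Inverse-Gamma(15/4, 25)
obs 4: x=3 → posterior Inverse-Gamma(17/4, 59/2)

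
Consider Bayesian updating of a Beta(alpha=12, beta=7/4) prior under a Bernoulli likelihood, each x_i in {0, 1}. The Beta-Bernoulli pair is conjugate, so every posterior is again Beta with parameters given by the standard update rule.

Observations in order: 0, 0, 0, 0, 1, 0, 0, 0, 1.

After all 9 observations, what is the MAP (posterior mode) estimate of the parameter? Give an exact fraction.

52/83

obs 1: x=0 → posterior Beta(12, 11/4)
obs 2: x=0 → posterior Beta(12, 15/4)
obs 3: x=0 → posterior Beta(12, 19/4)
obs 4: x=0 → posterior Beta(12, 23/4)
obs 5: x=1 → posterior Beta(13, 23/4)
obs 6: x=0 → posterior Beta(13, 27/4)
obs 7: x=0 → posterior Beta(13, 31/4)
obs 8: x=0 → posterior Beta(13, 35/4)
obs 9: x=1 → posterior Beta(14, 35/4)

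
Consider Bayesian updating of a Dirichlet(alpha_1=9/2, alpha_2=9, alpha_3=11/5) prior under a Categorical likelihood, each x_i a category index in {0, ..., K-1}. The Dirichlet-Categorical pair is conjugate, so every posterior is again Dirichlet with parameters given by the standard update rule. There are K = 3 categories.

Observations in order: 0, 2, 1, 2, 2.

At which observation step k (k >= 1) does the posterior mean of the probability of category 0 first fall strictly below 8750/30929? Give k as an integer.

k = 4

obs 1: x=0 → posterior Dirichlet(11/2, 9, 11/5)
obs 2: x=2 → posterior Dirichlet(11/2, 9, 16/5)
obs 3: x=1 → posterior Dirichlet(11/2, 10, 16/5)
obs 4: x=2 → posterior Dirichlet(11/2, 10, 21/5)
obs 5: x=2 → posterior Dirichlet(11/2, 10, 26/5)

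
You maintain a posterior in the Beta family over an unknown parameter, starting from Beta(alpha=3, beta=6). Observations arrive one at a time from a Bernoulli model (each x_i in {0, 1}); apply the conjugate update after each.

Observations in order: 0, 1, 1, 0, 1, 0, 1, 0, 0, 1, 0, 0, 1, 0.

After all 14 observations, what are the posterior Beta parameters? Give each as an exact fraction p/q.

obs 1: x=0 → posterior Beta(3, 7)
obs 2: x=1 → posterior Beta(4, 7)
obs 3: x=1 → posterior Beta(5, 7)
obs 4: x=0 → posterior Beta(5, 8)
obs 5: x=1 → posterior Beta(6, 8)
obs 6: x=0 → posterior Beta(6, 9)
obs 7: x=1 → posterior Beta(7, 9)
obs 8: x=0 → posterior Beta(7, 10)
obs 9: x=0 → posterior Beta(7, 11)
obs 10: x=1 → posterior Beta(8, 11)
obs 11: x=0 → posterior Beta(8, 12)
obs 12: x=0 → posterior Beta(8, 13)
obs 13: x=1 → posterior Beta(9, 13)
obs 14: x=0 → posterior Beta(9, 14)

alpha=9, beta=14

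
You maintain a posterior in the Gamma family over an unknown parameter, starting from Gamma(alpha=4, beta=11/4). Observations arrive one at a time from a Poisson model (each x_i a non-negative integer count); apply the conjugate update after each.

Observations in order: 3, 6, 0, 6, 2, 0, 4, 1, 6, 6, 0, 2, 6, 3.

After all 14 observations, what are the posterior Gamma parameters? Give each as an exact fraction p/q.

obs 1: x=3 → posterior Gamma(7, 15/4)
obs 2: x=6 → posterior Gamma(13, 19/4)
obs 3: x=0 → posterior Gamma(13, 23/4)
obs 4: x=6 → posterior Gamma(19, 27/4)
obs 5: x=2 → posterior Gamma(21, 31/4)
obs 6: x=0 → posterior Gamma(21, 35/4)
obs 7: x=4 → posterior Gamma(25, 39/4)
obs 8: x=1 → posterior Gamma(26, 43/4)
obs 9: x=6 → posterior Gamma(32, 47/4)
obs 10: x=6 → posterior Gamma(38, 51/4)
obs 11: x=0 → posterior Gamma(38, 55/4)
obs 12: x=2 → posterior Gamma(40, 59/4)
obs 13: x=6 → posterior Gamma(46, 63/4)
obs 14: x=3 → posterior Gamma(49, 67/4)

alpha=49, beta=67/4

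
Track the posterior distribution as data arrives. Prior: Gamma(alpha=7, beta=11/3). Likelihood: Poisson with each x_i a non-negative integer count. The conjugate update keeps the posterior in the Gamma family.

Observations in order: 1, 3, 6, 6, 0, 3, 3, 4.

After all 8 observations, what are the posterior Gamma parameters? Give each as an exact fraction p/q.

obs 1: x=1 → posterior Gamma(8, 14/3)
obs 2: x=3 → posterior Gamma(11, 17/3)
obs 3: x=6 → posterior Gamma(17, 20/3)
obs 4: x=6 → posterior Gamma(23, 23/3)
obs 5: x=0 → posterior Gamma(23, 26/3)
obs 6: x=3 → posterior Gamma(26, 29/3)
obs 7: x=3 → posterior Gamma(29, 32/3)
obs 8: x=4 → posterior Gamma(33, 35/3)

alpha=33, beta=35/3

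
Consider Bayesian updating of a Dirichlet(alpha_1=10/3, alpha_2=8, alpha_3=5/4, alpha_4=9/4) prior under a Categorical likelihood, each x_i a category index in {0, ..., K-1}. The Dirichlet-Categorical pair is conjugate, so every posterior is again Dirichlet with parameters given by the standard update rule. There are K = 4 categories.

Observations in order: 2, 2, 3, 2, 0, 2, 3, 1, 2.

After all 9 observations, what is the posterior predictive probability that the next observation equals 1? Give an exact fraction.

obs 1: x=2 → posterior Dirichlet(10/3, 8, 9/4, 9/4)
obs 2: x=2 → posterior Dirichlet(10/3, 8, 13/4, 9/4)
obs 3: x=3 → posterior Dirichlet(10/3, 8, 13/4, 13/4)
obs 4: x=2 → posterior Dirichlet(10/3, 8, 17/4, 13/4)
obs 5: x=0 → posterior Dirichlet(13/3, 8, 17/4, 13/4)
obs 6: x=2 → posterior Dirichlet(13/3, 8, 21/4, 13/4)
obs 7: x=3 → posterior Dirichlet(13/3, 8, 21/4, 17/4)
obs 8: x=1 → posterior Dirichlet(13/3, 9, 21/4, 17/4)
obs 9: x=2 → posterior Dirichlet(13/3, 9, 25/4, 17/4)

54/143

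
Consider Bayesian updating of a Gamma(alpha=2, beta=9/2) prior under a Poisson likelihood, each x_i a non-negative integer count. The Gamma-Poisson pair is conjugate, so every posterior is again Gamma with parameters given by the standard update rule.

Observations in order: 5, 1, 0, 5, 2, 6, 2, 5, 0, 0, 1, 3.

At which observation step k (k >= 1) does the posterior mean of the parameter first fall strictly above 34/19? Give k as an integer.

k = 6

obs 1: x=5 → posterior Gamma(7, 11/2)
obs 2: x=1 → posterior Gamma(8, 13/2)
obs 3: x=0 → posterior Gamma(8, 15/2)
obs 4: x=5 → posterior Gamma(13, 17/2)
obs 5: x=2 → posterior Gamma(15, 19/2)
obs 6: x=6 → posterior Gamma(21, 21/2)
obs 7: x=2 → posterior Gamma(23, 23/2)
obs 8: x=5 → posterior Gamma(28, 25/2)
obs 9: x=0 → posterior Gamma(28, 27/2)
obs 10: x=0 → posterior Gamma(28, 29/2)
obs 11: x=1 → posterior Gamma(29, 31/2)
obs 12: x=3 → posterior Gamma(32, 33/2)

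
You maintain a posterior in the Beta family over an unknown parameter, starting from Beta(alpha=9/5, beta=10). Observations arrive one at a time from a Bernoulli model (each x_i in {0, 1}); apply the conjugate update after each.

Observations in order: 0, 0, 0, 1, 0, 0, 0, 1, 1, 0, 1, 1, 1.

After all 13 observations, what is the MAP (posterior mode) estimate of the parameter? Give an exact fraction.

17/57

obs 1: x=0 → posterior Beta(9/5, 11)
obs 2: x=0 → posterior Beta(9/5, 12)
obs 3: x=0 → posterior Beta(9/5, 13)
obs 4: x=1 → posterior Beta(14/5, 13)
obs 5: x=0 → posterior Beta(14/5, 14)
obs 6: x=0 → posterior Beta(14/5, 15)
obs 7: x=0 → posterior Beta(14/5, 16)
obs 8: x=1 → posterior Beta(19/5, 16)
obs 9: x=1 → posterior Beta(24/5, 16)
obs 10: x=0 → posterior Beta(24/5, 17)
obs 11: x=1 → posterior Beta(29/5, 17)
obs 12: x=1 → posterior Beta(34/5, 17)
obs 13: x=1 → posterior Beta(39/5, 17)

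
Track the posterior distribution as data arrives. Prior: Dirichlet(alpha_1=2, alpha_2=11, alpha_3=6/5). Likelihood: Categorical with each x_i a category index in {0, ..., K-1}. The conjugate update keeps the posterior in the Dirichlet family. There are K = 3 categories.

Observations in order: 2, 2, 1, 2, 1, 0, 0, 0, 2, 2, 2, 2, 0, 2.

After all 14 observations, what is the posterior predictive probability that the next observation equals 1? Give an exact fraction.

obs 1: x=2 → posterior Dirichlet(2, 11, 11/5)
obs 2: x=2 → posterior Dirichlet(2, 11, 16/5)
obs 3: x=1 → posterior Dirichlet(2, 12, 16/5)
obs 4: x=2 → posterior Dirichlet(2, 12, 21/5)
obs 5: x=1 → posterior Dirichlet(2, 13, 21/5)
obs 6: x=0 → posterior Dirichlet(3, 13, 21/5)
obs 7: x=0 → posterior Dirichlet(4, 13, 21/5)
obs 8: x=0 → posterior Dirichlet(5, 13, 21/5)
obs 9: x=2 → posterior Dirichlet(5, 13, 26/5)
obs 10: x=2 → posterior Dirichlet(5, 13, 31/5)
obs 11: x=2 → posterior Dirichlet(5, 13, 36/5)
obs 12: x=2 → posterior Dirichlet(5, 13, 41/5)
obs 13: x=0 → posterior Dirichlet(6, 13, 41/5)
obs 14: x=2 → posterior Dirichlet(6, 13, 46/5)

65/141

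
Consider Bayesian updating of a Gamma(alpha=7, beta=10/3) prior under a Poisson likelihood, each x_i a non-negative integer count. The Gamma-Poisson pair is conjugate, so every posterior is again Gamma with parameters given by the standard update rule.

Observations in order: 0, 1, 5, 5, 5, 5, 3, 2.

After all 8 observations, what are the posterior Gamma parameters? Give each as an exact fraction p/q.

obs 1: x=0 → posterior Gamma(7, 13/3)
obs 2: x=1 → posterior Gamma(8, 16/3)
obs 3: x=5 → posterior Gamma(13, 19/3)
obs 4: x=5 → posterior Gamma(18, 22/3)
obs 5: x=5 → posterior Gamma(23, 25/3)
obs 6: x=5 → posterior Gamma(28, 28/3)
obs 7: x=3 → posterior Gamma(31, 31/3)
obs 8: x=2 → posterior Gamma(33, 34/3)

alpha=33, beta=34/3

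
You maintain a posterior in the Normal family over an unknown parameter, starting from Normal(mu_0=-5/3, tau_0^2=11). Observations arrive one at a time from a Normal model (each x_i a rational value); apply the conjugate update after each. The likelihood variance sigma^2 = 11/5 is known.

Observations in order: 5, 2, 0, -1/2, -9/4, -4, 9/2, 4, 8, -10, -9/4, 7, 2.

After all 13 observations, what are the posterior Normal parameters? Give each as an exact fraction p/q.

obs 1: x=5 → posterior Normal(35/9, 11/6)
obs 2: x=2 → posterior Normal(100/33, 1)
obs 3: x=0 → posterior Normal(25/12, 11/16)
obs 4: x=-1/2 → posterior Normal(185/126, 11/21)
obs 5: x=-9/4 → posterior Normal(235/312, 11/26)
obs 6: x=-4 → posterior Normal(-5/372, 11/31)
obs 7: x=9/2 → posterior Normal(265/432, 11/36)
obs 8: x=4 → posterior Normal(505/492, 11/41)
obs 9: x=8 → posterior Normal(985/552, 11/46)
obs 10: x=-10 → posterior Normal(385/612, 11/51)
obs 11: x=-9/4 → posterior Normal(125/336, 11/56)
obs 12: x=7 → posterior Normal(335/366, 11/61)
obs 13: x=2 → posterior Normal(395/396, 1/6)

mu_0=395/396, tau_0^2=1/6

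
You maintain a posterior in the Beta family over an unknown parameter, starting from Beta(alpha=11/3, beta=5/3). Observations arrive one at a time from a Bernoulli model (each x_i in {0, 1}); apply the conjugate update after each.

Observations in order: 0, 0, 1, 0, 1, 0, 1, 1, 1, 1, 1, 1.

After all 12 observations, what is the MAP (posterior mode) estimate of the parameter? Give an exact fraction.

obs 1: x=0 → posterior Beta(11/3, 8/3)
obs 2: x=0 → posterior Beta(11/3, 11/3)
obs 3: x=1 → posterior Beta(14/3, 11/3)
obs 4: x=0 → posterior Beta(14/3, 14/3)
obs 5: x=1 → posterior Beta(17/3, 14/3)
obs 6: x=0 → posterior Beta(17/3, 17/3)
obs 7: x=1 → posterior Beta(20/3, 17/3)
obs 8: x=1 → posterior Beta(23/3, 17/3)
obs 9: x=1 → posterior Beta(26/3, 17/3)
obs 10: x=1 → posterior Beta(29/3, 17/3)
obs 11: x=1 → posterior Beta(32/3, 17/3)
obs 12: x=1 → posterior Beta(35/3, 17/3)

16/23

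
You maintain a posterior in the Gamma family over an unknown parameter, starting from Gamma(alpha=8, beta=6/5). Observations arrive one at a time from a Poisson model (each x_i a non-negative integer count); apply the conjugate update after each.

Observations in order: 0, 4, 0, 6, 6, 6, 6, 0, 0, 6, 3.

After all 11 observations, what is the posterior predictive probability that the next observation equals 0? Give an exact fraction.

218696874051543912919181575630682467401306173379573050653039350045314568402206701/7576647796813225056892249002163209647292766903576209054405786574049618426830258176

obs 1: x=0 → posterior Gamma(8, 11/5)
obs 2: x=4 → posterior Gamma(12, 16/5)
obs 3: x=0 → posterior Gamma(12, 21/5)
obs 4: x=6 → posterior Gamma(18, 26/5)
obs 5: x=6 → posterior Gamma(24, 31/5)
obs 6: x=6 → posterior Gamma(30, 36/5)
obs 7: x=6 → posterior Gamma(36, 41/5)
obs 8: x=0 → posterior Gamma(36, 46/5)
obs 9: x=0 → posterior Gamma(36, 51/5)
obs 10: x=6 → posterior Gamma(42, 56/5)
obs 11: x=3 → posterior Gamma(45, 61/5)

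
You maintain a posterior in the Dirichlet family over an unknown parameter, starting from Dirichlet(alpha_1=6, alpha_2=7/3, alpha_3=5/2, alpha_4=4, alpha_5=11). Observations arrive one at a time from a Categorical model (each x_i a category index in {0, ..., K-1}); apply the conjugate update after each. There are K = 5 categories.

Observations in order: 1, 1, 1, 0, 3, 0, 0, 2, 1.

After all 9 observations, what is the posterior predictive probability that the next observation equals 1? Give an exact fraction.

obs 1: x=1 → posterior Dirichlet(6, 10/3, 5/2, 4, 11)
obs 2: x=1 → posterior Dirichlet(6, 13/3, 5/2, 4, 11)
obs 3: x=1 → posterior Dirichlet(6, 16/3, 5/2, 4, 11)
obs 4: x=0 → posterior Dirichlet(7, 16/3, 5/2, 4, 11)
obs 5: x=3 → posterior Dirichlet(7, 16/3, 5/2, 5, 11)
obs 6: x=0 → posterior Dirichlet(8, 16/3, 5/2, 5, 11)
obs 7: x=0 → posterior Dirichlet(9, 16/3, 5/2, 5, 11)
obs 8: x=2 → posterior Dirichlet(9, 16/3, 7/2, 5, 11)
obs 9: x=1 → posterior Dirichlet(9, 19/3, 7/2, 5, 11)

2/11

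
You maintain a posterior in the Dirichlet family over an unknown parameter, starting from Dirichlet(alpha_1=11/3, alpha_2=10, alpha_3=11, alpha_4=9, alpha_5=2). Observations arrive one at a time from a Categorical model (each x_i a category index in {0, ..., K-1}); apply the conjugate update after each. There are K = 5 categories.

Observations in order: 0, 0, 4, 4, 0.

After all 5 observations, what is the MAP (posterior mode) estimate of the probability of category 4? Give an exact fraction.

obs 1: x=0 → posterior Dirichlet(14/3, 10, 11, 9, 2)
obs 2: x=0 → posterior Dirichlet(17/3, 10, 11, 9, 2)
obs 3: x=4 → posterior Dirichlet(17/3, 10, 11, 9, 3)
obs 4: x=4 → posterior Dirichlet(17/3, 10, 11, 9, 4)
obs 5: x=0 → posterior Dirichlet(20/3, 10, 11, 9, 4)

9/107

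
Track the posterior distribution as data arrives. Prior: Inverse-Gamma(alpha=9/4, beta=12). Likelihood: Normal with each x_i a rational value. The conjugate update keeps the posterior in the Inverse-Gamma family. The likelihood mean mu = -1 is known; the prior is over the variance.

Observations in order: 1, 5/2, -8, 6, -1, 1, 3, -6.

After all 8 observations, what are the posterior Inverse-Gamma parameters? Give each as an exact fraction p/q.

alpha=25/4, beta=733/8

obs 1: x=1 → posterior Inverse-Gamma(11/4, 14)
obs 2: x=5/2 → posterior Inverse-Gamma(13/4, 161/8)
obs 3: x=-8 → posterior Inverse-Gamma(15/4, 357/8)
obs 4: x=6 → posterior Inverse-Gamma(17/4, 553/8)
obs 5: x=-1 → posterior Inverse-Gamma(19/4, 553/8)
obs 6: x=1 → posterior Inverse-Gamma(21/4, 569/8)
obs 7: x=3 → posterior Inverse-Gamma(23/4, 633/8)
obs 8: x=-6 → posterior Inverse-Gamma(25/4, 733/8)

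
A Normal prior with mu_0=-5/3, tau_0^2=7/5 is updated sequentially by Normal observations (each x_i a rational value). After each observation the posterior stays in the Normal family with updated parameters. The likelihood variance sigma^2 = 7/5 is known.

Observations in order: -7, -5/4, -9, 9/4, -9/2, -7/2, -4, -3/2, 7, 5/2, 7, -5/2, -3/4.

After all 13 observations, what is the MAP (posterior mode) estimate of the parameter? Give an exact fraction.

-29/24

obs 1: x=-7 → posterior Normal(-13/3, 7/10)
obs 2: x=-5/4 → posterior Normal(-119/36, 7/15)
obs 3: x=-9 → posterior Normal(-227/48, 7/20)
obs 4: x=9/4 → posterior Normal(-10/3, 7/25)
obs 5: x=-9/2 → posterior Normal(-127/36, 7/30)
obs 6: x=-7/2 → posterior Normal(-74/21, 1/5)
obs 7: x=-4 → posterior Normal(-43/12, 7/40)
obs 8: x=-3/2 → posterior Normal(-181/54, 7/45)
obs 9: x=7 → posterior Normal(-139/60, 7/50)
obs 10: x=5/2 → posterior Normal(-62/33, 7/55)
obs 11: x=7 → posterior Normal(-41/36, 7/60)
obs 12: x=-5/2 → posterior Normal(-97/78, 7/65)
obs 13: x=-3/4 → posterior Normal(-29/24, 1/10)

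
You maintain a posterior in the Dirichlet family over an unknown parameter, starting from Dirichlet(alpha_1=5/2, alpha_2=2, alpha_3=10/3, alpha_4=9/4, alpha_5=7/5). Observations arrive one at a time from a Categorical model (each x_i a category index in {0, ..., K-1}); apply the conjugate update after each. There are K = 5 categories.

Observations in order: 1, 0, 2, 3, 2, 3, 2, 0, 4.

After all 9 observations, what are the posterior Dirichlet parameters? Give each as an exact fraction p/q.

obs 1: x=1 → posterior Dirichlet(5/2, 3, 10/3, 9/4, 7/5)
obs 2: x=0 → posterior Dirichlet(7/2, 3, 10/3, 9/4, 7/5)
obs 3: x=2 → posterior Dirichlet(7/2, 3, 13/3, 9/4, 7/5)
obs 4: x=3 → posterior Dirichlet(7/2, 3, 13/3, 13/4, 7/5)
obs 5: x=2 → posterior Dirichlet(7/2, 3, 16/3, 13/4, 7/5)
obs 6: x=3 → posterior Dirichlet(7/2, 3, 16/3, 17/4, 7/5)
obs 7: x=2 → posterior Dirichlet(7/2, 3, 19/3, 17/4, 7/5)
obs 8: x=0 → posterior Dirichlet(9/2, 3, 19/3, 17/4, 7/5)
obs 9: x=4 → posterior Dirichlet(9/2, 3, 19/3, 17/4, 12/5)

alpha_1=9/2, alpha_2=3, alpha_3=19/3, alpha_4=17/4, alpha_5=12/5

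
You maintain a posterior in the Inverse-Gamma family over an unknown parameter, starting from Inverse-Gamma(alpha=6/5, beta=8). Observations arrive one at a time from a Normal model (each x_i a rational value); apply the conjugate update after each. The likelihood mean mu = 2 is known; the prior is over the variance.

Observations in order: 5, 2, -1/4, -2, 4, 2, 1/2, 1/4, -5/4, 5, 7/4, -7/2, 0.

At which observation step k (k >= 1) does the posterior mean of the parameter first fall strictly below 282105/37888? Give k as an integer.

obs 1: x=5 → posterior Inverse-Gamma(17/10, 25/2)
obs 2: x=2 → posterior Inverse-Gamma(11/5, 25/2)
obs 3: x=-1/4 → posterior Inverse-Gamma(27/10, 481/32)
obs 4: x=-2 → posterior Inverse-Gamma(16/5, 737/32)
obs 5: x=4 → posterior Inverse-Gamma(37/10, 801/32)
obs 6: x=2 → posterior Inverse-Gamma(21/5, 801/32)
obs 7: x=1/2 → posterior Inverse-Gamma(47/10, 837/32)
obs 8: x=1/4 → posterior Inverse-Gamma(26/5, 443/16)
obs 9: x=-5/4 → posterior Inverse-Gamma(57/10, 1055/32)
obs 10: x=5 → posterior Inverse-Gamma(31/5, 1199/32)
obs 11: x=7/4 → posterior Inverse-Gamma(67/10, 75/2)
obs 12: x=-7/2 → posterior Inverse-Gamma(36/5, 421/8)
obs 13: x=0 → posterior Inverse-Gamma(77/10, 437/8)

k = 7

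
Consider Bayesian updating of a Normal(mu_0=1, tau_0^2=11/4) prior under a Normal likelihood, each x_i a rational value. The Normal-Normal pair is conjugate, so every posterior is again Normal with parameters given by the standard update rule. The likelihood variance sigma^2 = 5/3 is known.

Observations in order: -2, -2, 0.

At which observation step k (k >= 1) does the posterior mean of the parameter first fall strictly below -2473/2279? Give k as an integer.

obs 1: x=-2 → posterior Normal(-46/53, 55/53)
obs 2: x=-2 → posterior Normal(-56/43, 55/86)
obs 3: x=0 → posterior Normal(-16/17, 55/119)

k = 2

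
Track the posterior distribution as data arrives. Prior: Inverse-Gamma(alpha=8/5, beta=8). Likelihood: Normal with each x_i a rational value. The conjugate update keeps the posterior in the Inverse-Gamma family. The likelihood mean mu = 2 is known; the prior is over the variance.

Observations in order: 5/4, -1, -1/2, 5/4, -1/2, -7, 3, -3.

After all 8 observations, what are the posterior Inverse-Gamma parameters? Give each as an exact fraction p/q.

obs 1: x=5/4 → posterior Inverse-Gamma(21/10, 265/32)
obs 2: x=-1 → posterior Inverse-Gamma(13/5, 409/32)
obs 3: x=-1/2 → posterior Inverse-Gamma(31/10, 509/32)
obs 4: x=5/4 → posterior Inverse-Gamma(18/5, 259/16)
obs 5: x=-1/2 → posterior Inverse-Gamma(41/10, 309/16)
obs 6: x=-7 → posterior Inverse-Gamma(23/5, 957/16)
obs 7: x=3 → posterior Inverse-Gamma(51/10, 965/16)
obs 8: x=-3 → posterior Inverse-Gamma(28/5, 1165/16)

alpha=28/5, beta=1165/16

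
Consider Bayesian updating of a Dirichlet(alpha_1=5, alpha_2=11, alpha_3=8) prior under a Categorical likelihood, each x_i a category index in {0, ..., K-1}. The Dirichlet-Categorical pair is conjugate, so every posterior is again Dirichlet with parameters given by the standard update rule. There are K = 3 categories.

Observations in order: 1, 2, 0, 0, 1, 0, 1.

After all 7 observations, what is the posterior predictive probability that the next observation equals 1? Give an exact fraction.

14/31

obs 1: x=1 → posterior Dirichlet(5, 12, 8)
obs 2: x=2 → posterior Dirichlet(5, 12, 9)
obs 3: x=0 → posterior Dirichlet(6, 12, 9)
obs 4: x=0 → posterior Dirichlet(7, 12, 9)
obs 5: x=1 → posterior Dirichlet(7, 13, 9)
obs 6: x=0 → posterior Dirichlet(8, 13, 9)
obs 7: x=1 → posterior Dirichlet(8, 14, 9)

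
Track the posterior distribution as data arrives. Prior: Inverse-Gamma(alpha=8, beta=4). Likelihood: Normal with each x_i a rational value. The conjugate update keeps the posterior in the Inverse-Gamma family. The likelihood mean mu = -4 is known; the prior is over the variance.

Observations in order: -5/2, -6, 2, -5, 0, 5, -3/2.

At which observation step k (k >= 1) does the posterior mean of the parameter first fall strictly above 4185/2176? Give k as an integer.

obs 1: x=-5/2 → posterior Inverse-Gamma(17/2, 41/8)
obs 2: x=-6 → posterior Inverse-Gamma(9, 57/8)
obs 3: x=2 → posterior Inverse-Gamma(19/2, 201/8)
obs 4: x=-5 → posterior Inverse-Gamma(10, 205/8)
obs 5: x=0 → posterior Inverse-Gamma(21/2, 269/8)
obs 6: x=5 → posterior Inverse-Gamma(11, 593/8)
obs 7: x=-3/2 → posterior Inverse-Gamma(23/2, 309/4)

k = 3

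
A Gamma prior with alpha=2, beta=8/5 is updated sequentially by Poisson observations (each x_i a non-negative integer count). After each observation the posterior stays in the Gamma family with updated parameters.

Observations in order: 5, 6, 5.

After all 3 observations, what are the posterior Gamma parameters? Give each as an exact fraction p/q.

alpha=18, beta=23/5

obs 1: x=5 → posterior Gamma(7, 13/5)
obs 2: x=6 → posterior Gamma(13, 18/5)
obs 3: x=5 → posterior Gamma(18, 23/5)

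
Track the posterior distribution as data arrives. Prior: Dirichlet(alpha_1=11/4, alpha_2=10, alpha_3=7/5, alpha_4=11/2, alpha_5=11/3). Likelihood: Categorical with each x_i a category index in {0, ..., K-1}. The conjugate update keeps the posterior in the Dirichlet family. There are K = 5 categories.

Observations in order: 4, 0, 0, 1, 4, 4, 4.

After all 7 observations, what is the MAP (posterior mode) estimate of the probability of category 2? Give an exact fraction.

obs 1: x=4 → posterior Dirichlet(11/4, 10, 7/5, 11/2, 14/3)
obs 2: x=0 → posterior Dirichlet(15/4, 10, 7/5, 11/2, 14/3)
obs 3: x=0 → posterior Dirichlet(19/4, 10, 7/5, 11/2, 14/3)
obs 4: x=1 → posterior Dirichlet(19/4, 11, 7/5, 11/2, 14/3)
obs 5: x=4 → posterior Dirichlet(19/4, 11, 7/5, 11/2, 17/3)
obs 6: x=4 → posterior Dirichlet(19/4, 11, 7/5, 11/2, 20/3)
obs 7: x=4 → posterior Dirichlet(19/4, 11, 7/5, 11/2, 23/3)

24/1519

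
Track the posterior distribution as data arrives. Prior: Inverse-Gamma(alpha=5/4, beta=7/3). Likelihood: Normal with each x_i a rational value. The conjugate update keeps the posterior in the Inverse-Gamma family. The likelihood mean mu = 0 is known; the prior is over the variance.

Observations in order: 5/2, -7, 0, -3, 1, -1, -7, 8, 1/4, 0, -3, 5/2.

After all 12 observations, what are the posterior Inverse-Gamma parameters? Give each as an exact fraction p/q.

alpha=29/4, beta=9563/96

obs 1: x=5/2 → posterior Inverse-Gamma(7/4, 131/24)
obs 2: x=-7 → posterior Inverse-Gamma(9/4, 719/24)
obs 3: x=0 → posterior Inverse-Gamma(11/4, 719/24)
obs 4: x=-3 → posterior Inverse-Gamma(13/4, 827/24)
obs 5: x=1 → posterior Inverse-Gamma(15/4, 839/24)
obs 6: x=-1 → posterior Inverse-Gamma(17/4, 851/24)
obs 7: x=-7 → posterior Inverse-Gamma(19/4, 1439/24)
obs 8: x=8 → posterior Inverse-Gamma(21/4, 2207/24)
obs 9: x=1/4 → posterior Inverse-Gamma(23/4, 8831/96)
obs 10: x=0 → posterior Inverse-Gamma(25/4, 8831/96)
obs 11: x=-3 → posterior Inverse-Gamma(27/4, 9263/96)
obs 12: x=5/2 → posterior Inverse-Gamma(29/4, 9563/96)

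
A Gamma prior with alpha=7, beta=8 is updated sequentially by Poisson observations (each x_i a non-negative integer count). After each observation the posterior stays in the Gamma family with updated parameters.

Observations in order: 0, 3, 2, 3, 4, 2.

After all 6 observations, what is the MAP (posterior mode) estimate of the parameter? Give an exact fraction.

obs 1: x=0 → posterior Gamma(7, 9)
obs 2: x=3 → posterior Gamma(10, 10)
obs 3: x=2 → posterior Gamma(12, 11)
obs 4: x=3 → posterior Gamma(15, 12)
obs 5: x=4 → posterior Gamma(19, 13)
obs 6: x=2 → posterior Gamma(21, 14)

10/7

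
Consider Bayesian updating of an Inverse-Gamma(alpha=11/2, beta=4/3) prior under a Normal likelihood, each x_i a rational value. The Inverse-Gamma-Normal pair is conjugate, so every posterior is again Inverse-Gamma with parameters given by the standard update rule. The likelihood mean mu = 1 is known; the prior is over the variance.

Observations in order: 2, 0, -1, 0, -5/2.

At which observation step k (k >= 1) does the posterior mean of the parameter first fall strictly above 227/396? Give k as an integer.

obs 1: x=2 → posterior Inverse-Gamma(6, 11/6)
obs 2: x=0 → posterior Inverse-Gamma(13/2, 7/3)
obs 3: x=-1 → posterior Inverse-Gamma(7, 13/3)
obs 4: x=0 → posterior Inverse-Gamma(15/2, 29/6)
obs 5: x=-5/2 → posterior Inverse-Gamma(8, 263/24)

k = 3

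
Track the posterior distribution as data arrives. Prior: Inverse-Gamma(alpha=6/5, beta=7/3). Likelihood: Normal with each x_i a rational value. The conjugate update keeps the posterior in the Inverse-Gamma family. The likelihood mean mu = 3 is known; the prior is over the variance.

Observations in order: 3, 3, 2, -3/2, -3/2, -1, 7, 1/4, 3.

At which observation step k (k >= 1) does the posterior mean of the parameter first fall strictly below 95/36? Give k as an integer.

k = 2

obs 1: x=3 → posterior Inverse-Gamma(17/10, 7/3)
obs 2: x=3 → posterior Inverse-Gamma(11/5, 7/3)
obs 3: x=2 → posterior Inverse-Gamma(27/10, 17/6)
obs 4: x=-3/2 → posterior Inverse-Gamma(16/5, 311/24)
obs 5: x=-3/2 → posterior Inverse-Gamma(37/10, 277/12)
obs 6: x=-1 → posterior Inverse-Gamma(21/5, 373/12)
obs 7: x=7 → posterior Inverse-Gamma(47/10, 469/12)
obs 8: x=1/4 → posterior Inverse-Gamma(26/5, 4115/96)
obs 9: x=3 → posterior Inverse-Gamma(57/10, 4115/96)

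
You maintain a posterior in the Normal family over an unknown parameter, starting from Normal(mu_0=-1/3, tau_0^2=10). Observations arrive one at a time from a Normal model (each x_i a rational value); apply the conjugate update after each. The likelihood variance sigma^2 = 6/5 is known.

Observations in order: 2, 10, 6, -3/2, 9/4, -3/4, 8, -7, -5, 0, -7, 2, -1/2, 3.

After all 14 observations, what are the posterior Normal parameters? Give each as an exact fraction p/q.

obs 1: x=2 → posterior Normal(7/4, 15/14)
obs 2: x=10 → posterior Normal(299/53, 30/53)
obs 3: x=6 → posterior Normal(449/78, 5/13)
obs 4: x=-3/2 → posterior Normal(823/206, 30/103)
obs 5: x=9/4 → posterior Normal(1871/512, 15/64)
obs 6: x=-3/4 → posterior Normal(449/153, 10/51)
obs 7: x=8 → posterior Normal(649/178, 15/89)
obs 8: x=-7 → posterior Normal(474/203, 30/203)
obs 9: x=-5 → posterior Normal(349/228, 5/38)
obs 10: x=0 → posterior Normal(349/253, 30/253)
obs 11: x=-7 → posterior Normal(87/139, 15/139)
obs 12: x=2 → posterior Normal(224/303, 10/101)
obs 13: x=-1/2 → posterior Normal(423/656, 15/164)
obs 14: x=3 → posterior Normal(573/706, 30/353)

mu_0=573/706, tau_0^2=30/353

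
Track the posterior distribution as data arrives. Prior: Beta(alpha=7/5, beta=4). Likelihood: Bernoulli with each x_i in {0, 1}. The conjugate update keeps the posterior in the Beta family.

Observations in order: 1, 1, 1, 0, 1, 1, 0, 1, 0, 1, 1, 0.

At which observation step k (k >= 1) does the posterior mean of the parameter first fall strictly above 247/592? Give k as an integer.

obs 1: x=1 → posterior Beta(12/5, 4)
obs 2: x=1 → posterior Beta(17/5, 4)
obs 3: x=1 → posterior Beta(22/5, 4)
obs 4: x=0 → posterior Beta(22/5, 5)
obs 5: x=1 → posterior Beta(27/5, 5)
obs 6: x=1 → posterior Beta(32/5, 5)
obs 7: x=0 → posterior Beta(32/5, 6)
obs 8: x=1 → posterior Beta(37/5, 6)
obs 9: x=0 → posterior Beta(37/5, 7)
obs 10: x=1 → posterior Beta(42/5, 7)
obs 11: x=1 → posterior Beta(47/5, 7)
obs 12: x=0 → posterior Beta(47/5, 8)

k = 2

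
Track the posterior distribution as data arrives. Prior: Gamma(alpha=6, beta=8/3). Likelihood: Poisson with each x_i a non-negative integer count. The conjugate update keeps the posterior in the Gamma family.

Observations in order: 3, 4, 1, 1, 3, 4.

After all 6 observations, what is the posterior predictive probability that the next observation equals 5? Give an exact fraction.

215334590163607091665036833509647319040/3053134545970524535745336759489912159909

obs 1: x=3 → posterior Gamma(9, 11/3)
obs 2: x=4 → posterior Gamma(13, 14/3)
obs 3: x=1 → posterior Gamma(14, 17/3)
obs 4: x=1 → posterior Gamma(15, 20/3)
obs 5: x=3 → posterior Gamma(18, 23/3)
obs 6: x=4 → posterior Gamma(22, 26/3)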